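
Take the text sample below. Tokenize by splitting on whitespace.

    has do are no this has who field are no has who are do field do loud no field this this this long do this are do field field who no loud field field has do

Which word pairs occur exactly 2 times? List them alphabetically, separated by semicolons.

Bigram counts meeting the condition (exactly 2 times):
  are do: 2
  are no: 2
  do field: 2
  field field: 2
  has do: 2
  has who: 2
  this this: 2

are do; are no; do field; field field; has do; has who; this this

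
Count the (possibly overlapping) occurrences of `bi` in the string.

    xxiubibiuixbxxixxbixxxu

Sliding a length-2 window over the 23 characters (22 positions):
  position 5–6: bi
  position 7–8: bi
  position 18–19: bi

3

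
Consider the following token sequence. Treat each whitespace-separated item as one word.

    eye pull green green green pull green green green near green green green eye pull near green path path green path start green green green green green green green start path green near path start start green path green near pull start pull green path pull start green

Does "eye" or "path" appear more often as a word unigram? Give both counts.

"eye": 2 occurrences
"path": 7 occurrences

"path" (7 vs 2)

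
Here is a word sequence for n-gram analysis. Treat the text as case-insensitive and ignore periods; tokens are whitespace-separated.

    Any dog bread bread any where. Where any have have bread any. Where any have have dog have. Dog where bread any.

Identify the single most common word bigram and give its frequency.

Bigram frequencies (highest first):
  bread any: 3
  any where: 2
  where any: 2
  any have: 2
  have have: 2
  have dog: 2
  … (8 more, each ≤ 1)

"bread any", 3 times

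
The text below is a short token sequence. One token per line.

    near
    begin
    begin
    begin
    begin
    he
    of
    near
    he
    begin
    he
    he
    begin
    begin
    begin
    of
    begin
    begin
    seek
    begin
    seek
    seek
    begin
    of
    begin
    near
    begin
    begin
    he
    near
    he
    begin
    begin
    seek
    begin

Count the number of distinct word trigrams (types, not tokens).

35 tokens → 33 trigram windows in total.
Repeated trigrams (each contributes count−1 duplicates):
  begin begin begin: 3
  begin begin he: 2
  begin begin seek: 2
  begin of begin: 2
  begin seek begin: 2
  he begin begin: 2
  near begin begin: 2
  near he begin: 2
9 duplicate windows → 33 − 9 = 24 distinct.

24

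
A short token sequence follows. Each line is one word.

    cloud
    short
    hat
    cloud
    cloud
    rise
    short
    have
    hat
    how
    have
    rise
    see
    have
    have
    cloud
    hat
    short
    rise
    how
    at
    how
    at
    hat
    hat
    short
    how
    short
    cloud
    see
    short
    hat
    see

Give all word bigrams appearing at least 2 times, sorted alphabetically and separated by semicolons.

Bigram counts meeting the condition (at least 2 times):
  hat short: 2
  how at: 2
  short hat: 2

hat short; how at; short hat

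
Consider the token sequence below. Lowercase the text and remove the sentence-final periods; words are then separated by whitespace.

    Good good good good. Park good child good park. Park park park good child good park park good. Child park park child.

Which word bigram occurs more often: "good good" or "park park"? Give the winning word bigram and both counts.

"good good": 3 occurrences
"park park": 5 occurrences

"park park" (5 vs 3)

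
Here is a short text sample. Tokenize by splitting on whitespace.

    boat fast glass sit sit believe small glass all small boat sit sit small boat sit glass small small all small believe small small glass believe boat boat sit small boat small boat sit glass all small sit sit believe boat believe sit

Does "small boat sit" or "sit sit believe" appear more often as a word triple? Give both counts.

"small boat sit" (3 vs 2)

"small boat sit": 3 occurrences
"sit sit believe": 2 occurrences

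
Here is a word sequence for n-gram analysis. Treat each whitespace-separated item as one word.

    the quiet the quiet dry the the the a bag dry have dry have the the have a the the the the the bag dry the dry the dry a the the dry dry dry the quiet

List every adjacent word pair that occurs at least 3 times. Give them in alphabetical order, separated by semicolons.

Bigram counts meeting the condition (at least 3 times):
  dry the: 4
  the dry: 3
  the quiet: 3
  the the: 8

dry the; the dry; the quiet; the the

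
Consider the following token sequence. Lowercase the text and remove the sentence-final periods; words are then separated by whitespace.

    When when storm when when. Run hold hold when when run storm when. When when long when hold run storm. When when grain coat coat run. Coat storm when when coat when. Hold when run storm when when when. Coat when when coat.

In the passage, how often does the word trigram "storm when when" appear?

5

Scanning the 41 overlapping trigram windows for "storm when when":
  position 3–5: storm when when
  position 12–14: storm when when
  position 20–22: storm when when
  position 28–30: storm when when
  position 36–38: storm when when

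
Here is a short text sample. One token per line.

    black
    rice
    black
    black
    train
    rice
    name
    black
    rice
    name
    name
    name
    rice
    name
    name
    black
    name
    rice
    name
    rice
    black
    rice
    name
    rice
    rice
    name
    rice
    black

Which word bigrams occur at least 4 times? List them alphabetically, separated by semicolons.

Bigram counts meeting the condition (at least 4 times):
  name rice: 5
  rice name: 6

name rice; rice name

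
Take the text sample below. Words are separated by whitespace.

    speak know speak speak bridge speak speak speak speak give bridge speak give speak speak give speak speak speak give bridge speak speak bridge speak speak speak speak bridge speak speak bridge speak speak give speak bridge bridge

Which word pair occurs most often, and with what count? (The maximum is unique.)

"speak speak", 13 times

Bigram frequencies (highest first):
  speak speak: 13
  bridge speak: 6
  speak bridge: 5
  speak give: 5
  give speak: 3
  give bridge: 2
  … (3 more, each ≤ 1)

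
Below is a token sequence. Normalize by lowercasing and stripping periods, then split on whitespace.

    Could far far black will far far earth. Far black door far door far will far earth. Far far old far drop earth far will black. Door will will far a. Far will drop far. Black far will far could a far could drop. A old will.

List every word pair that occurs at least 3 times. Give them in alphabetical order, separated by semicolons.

earth far; far black; far far; far will; will far

Bigram counts meeting the condition (at least 3 times):
  earth far: 3
  far black: 3
  far far: 3
  far will: 4
  will far: 4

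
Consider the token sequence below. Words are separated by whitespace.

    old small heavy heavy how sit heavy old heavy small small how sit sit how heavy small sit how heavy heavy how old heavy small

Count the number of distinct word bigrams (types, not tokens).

25 tokens → 24 bigram windows in total.
Repeated bigrams (each contributes count−1 duplicates):
  heavy small: 3
  heavy heavy: 2
  heavy how: 2
  how heavy: 2
  how sit: 2
  old heavy: 2
  sit how: 2
8 duplicate windows → 24 − 8 = 16 distinct.

16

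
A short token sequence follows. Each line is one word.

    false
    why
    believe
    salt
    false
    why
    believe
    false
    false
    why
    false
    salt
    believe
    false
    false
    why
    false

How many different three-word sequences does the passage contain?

17 tokens → 15 trigram windows in total.
Repeated trigrams (each contributes count−1 duplicates):
  believe false false: 2
  false false why: 2
  false why believe: 2
  false why false: 2
4 duplicate windows → 15 − 4 = 11 distinct.

11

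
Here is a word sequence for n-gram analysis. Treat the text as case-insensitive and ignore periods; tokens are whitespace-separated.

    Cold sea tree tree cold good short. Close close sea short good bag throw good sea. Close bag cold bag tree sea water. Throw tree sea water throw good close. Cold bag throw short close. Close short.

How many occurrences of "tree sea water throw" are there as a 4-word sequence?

2

Scanning the 34 overlapping 4-gram windows for "tree sea water throw":
  position 21–24: tree sea water throw
  position 25–28: tree sea water throw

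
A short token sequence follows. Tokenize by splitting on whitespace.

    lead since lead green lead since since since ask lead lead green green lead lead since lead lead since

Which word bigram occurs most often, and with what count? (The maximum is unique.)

Bigram frequencies (highest first):
  lead since: 4
  lead lead: 3
  since lead: 2
  lead green: 2
  green lead: 2
  since since: 2
  … (3 more, each ≤ 1)

"lead since", 4 times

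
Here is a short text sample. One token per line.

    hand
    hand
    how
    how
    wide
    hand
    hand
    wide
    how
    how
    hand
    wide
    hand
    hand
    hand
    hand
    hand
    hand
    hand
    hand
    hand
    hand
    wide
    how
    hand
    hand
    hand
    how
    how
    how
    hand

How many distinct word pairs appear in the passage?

8

31 tokens → 30 bigram windows in total.
Repeated bigrams (each contributes count−1 duplicates):
  hand hand: 13
  how how: 4
  hand wide: 3
  how hand: 3
  hand how: 2
  wide hand: 2
  wide how: 2
22 duplicate windows → 30 − 22 = 8 distinct.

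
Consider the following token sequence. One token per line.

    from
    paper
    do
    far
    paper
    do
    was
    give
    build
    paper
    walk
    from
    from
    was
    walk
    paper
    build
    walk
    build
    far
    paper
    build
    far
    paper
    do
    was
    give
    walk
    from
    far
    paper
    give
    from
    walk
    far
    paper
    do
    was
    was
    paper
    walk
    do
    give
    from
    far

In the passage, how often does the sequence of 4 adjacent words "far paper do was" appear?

Scanning the 42 overlapping 4-gram windows for "far paper do was":
  position 4–7: far paper do was
  position 23–26: far paper do was
  position 35–38: far paper do was

3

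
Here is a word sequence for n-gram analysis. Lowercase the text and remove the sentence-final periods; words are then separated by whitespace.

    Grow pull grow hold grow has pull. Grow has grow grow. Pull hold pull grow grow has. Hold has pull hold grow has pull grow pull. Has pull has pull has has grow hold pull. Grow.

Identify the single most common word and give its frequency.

"grow", 12 times

Unigram frequencies (highest first):
  grow: 12
  pull: 10
  has: 9
  hold: 5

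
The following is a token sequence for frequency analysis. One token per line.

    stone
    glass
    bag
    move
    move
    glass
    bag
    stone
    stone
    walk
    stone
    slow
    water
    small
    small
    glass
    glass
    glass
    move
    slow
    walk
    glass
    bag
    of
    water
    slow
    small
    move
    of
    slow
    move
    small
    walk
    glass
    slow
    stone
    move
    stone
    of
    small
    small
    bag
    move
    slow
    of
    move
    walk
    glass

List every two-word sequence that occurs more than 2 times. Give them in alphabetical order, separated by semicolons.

glass bag; walk glass

Bigram counts meeting the condition (more than 2 times):
  glass bag: 3
  walk glass: 3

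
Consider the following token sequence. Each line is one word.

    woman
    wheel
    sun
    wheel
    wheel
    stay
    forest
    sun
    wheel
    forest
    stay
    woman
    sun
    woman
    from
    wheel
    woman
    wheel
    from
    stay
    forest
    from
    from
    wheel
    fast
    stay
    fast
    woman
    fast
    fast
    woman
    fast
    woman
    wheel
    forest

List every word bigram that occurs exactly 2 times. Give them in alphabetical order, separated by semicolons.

from wheel; stay forest; sun wheel; wheel forest; woman fast

Bigram counts meeting the condition (exactly 2 times):
  from wheel: 2
  stay forest: 2
  sun wheel: 2
  wheel forest: 2
  woman fast: 2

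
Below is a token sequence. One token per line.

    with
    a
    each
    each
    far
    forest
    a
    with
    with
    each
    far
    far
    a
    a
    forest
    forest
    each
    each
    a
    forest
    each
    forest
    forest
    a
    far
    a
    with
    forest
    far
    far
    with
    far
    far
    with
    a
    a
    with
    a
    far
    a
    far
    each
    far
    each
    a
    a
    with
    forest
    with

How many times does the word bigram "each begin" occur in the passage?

Scanning the 48 overlapping bigram windows for "each begin":
  (none found)

0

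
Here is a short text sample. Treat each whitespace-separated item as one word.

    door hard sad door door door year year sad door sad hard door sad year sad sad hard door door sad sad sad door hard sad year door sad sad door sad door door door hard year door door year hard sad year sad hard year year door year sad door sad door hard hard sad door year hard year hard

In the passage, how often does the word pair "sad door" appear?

Scanning the 60 overlapping bigram windows for "sad door":
  position 3–4: sad door
  position 9–10: sad door
  position 23–24: sad door
  position 30–31: sad door
  position 32–33: sad door
  position 50–51: sad door
  position 52–53: sad door
  position 56–57: sad door

8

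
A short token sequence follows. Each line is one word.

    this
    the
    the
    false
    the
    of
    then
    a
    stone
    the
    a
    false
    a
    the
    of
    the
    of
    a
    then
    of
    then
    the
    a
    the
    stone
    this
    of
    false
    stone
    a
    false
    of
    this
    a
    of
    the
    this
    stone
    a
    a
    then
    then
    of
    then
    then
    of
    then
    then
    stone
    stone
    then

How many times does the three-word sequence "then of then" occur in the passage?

3

Scanning the 49 overlapping trigram windows for "then of then":
  position 19–21: then of then
  position 42–44: then of then
  position 45–47: then of then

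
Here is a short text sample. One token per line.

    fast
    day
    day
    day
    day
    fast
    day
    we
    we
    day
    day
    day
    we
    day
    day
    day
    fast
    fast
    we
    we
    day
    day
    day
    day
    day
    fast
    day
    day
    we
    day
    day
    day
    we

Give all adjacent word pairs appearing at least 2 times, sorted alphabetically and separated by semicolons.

Bigram counts meeting the condition (at least 2 times):
  day day: 14
  day fast: 3
  day we: 4
  fast day: 3
  we day: 4
  we we: 2

day day; day fast; day we; fast day; we day; we we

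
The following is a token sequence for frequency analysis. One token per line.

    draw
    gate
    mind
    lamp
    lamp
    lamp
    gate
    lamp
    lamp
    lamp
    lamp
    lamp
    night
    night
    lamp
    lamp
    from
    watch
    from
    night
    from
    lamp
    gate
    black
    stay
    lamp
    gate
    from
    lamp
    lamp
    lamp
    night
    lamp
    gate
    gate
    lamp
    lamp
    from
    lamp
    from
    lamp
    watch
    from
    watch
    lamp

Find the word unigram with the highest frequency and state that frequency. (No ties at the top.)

"lamp", 21 times

Unigram frequencies (highest first):
  lamp: 21
  from: 7
  gate: 6
  night: 4
  watch: 3
  draw: 1
  … (3 more, each ≤ 1)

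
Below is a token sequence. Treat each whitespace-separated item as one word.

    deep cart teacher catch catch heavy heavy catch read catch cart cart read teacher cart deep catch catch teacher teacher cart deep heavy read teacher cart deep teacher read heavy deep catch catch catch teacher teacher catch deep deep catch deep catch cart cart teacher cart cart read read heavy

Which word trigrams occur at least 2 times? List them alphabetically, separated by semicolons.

Trigram counts meeting the condition (at least 2 times):
  cart cart read: 2
  catch cart cart: 2
  catch catch teacher: 2
  catch teacher teacher: 2
  deep catch catch: 2
  read teacher cart: 2
  teacher cart deep: 3

cart cart read; catch cart cart; catch catch teacher; catch teacher teacher; deep catch catch; read teacher cart; teacher cart deep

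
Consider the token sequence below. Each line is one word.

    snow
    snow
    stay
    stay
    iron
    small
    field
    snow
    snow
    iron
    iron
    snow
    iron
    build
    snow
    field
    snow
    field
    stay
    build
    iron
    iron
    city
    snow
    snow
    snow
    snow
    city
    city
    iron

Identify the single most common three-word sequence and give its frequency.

Trigram frequencies (highest first):
  snow snow snow: 2
  snow snow stay: 1
  snow stay stay: 1
  stay stay iron: 1
  stay iron small: 1
  iron small field: 1
  … (21 more, each ≤ 1)

"snow snow snow", 2 times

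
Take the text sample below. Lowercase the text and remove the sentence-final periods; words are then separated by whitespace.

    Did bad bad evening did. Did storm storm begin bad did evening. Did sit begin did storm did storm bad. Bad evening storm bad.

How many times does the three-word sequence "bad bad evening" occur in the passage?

Scanning the 22 overlapping trigram windows for "bad bad evening":
  position 2–4: bad bad evening
  position 20–22: bad bad evening

2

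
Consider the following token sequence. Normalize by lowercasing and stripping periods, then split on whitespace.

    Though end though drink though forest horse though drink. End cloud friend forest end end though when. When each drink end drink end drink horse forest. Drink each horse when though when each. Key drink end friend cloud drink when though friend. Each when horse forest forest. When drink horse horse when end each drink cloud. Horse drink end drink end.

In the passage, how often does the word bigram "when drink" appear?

Scanning the 60 overlapping bigram windows for "when drink":
  position 48–49: when drink

1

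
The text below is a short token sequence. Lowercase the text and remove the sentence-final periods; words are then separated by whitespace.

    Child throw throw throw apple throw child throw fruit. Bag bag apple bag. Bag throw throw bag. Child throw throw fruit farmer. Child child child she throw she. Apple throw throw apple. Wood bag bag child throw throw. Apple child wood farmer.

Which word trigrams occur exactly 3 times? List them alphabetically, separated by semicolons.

child throw throw; throw throw apple

Trigram counts meeting the condition (exactly 3 times):
  child throw throw: 3
  throw throw apple: 3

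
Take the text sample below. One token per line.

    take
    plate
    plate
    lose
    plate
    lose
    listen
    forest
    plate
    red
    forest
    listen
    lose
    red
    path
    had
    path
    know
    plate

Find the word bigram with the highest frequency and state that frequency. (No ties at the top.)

"plate lose", 2 times

Bigram frequencies (highest first):
  plate lose: 2
  take plate: 1
  plate plate: 1
  lose plate: 1
  lose listen: 1
  listen forest: 1
  … (11 more, each ≤ 1)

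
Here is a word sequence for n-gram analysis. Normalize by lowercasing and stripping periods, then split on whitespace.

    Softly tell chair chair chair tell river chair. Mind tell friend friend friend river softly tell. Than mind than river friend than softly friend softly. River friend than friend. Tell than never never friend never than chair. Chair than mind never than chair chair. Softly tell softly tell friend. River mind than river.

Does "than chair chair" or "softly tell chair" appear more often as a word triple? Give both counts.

"than chair chair" (2 vs 1)

"than chair chair": 2 occurrences
"softly tell chair": 1 occurrence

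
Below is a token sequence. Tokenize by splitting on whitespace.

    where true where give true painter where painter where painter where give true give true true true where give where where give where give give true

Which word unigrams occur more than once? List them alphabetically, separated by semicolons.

give; painter; true; where

Unigram counts meeting the condition (more than once):
  give: 7
  painter: 3
  true: 7
  where: 9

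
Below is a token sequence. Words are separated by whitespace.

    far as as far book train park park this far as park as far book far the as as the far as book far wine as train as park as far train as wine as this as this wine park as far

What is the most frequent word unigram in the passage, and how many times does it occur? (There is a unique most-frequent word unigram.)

Unigram frequencies (highest first):
  as: 14
  far: 9
  park: 5
  book: 3
  train: 3
  this: 3
  … (2 more, each ≤ 3)

"as", 14 times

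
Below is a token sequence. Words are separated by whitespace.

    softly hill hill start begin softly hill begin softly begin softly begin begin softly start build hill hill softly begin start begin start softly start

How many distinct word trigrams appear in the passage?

25 tokens → 23 trigram windows in total.
Repeated trigrams (each contributes count−1 duplicates):
  begin softly begin: 2
1 duplicate windows → 23 − 1 = 22 distinct.

22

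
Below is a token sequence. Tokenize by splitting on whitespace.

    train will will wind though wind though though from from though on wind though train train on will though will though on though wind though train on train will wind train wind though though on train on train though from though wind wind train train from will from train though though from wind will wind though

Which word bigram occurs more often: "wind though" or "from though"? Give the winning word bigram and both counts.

"wind though": 6 occurrences
"from though": 2 occurrences

"wind though" (6 vs 2)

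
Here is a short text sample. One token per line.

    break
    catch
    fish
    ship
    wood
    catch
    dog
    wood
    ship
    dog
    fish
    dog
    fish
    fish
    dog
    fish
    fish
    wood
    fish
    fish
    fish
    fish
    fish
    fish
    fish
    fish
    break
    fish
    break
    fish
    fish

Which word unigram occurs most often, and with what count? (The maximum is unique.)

"fish", 17 times

Unigram frequencies (highest first):
  fish: 17
  dog: 4
  break: 3
  wood: 3
  catch: 2
  ship: 2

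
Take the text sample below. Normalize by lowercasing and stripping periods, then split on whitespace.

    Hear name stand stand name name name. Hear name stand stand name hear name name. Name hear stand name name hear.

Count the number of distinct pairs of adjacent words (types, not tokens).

21 tokens → 20 bigram windows in total.
Repeated bigrams (each contributes count−1 duplicates):
  name name: 5
  name hear: 4
  hear name: 3
  stand name: 3
  name stand: 2
  stand stand: 2
13 duplicate windows → 20 − 13 = 7 distinct.

7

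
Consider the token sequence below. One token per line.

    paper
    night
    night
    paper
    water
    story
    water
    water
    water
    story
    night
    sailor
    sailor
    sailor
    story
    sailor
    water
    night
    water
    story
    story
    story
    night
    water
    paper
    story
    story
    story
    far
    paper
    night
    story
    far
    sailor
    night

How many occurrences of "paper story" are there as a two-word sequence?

1

Scanning the 34 overlapping bigram windows for "paper story":
  position 25–26: paper story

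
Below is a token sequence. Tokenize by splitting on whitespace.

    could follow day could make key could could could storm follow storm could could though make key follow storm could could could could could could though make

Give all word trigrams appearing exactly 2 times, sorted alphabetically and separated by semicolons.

Trigram counts meeting the condition (exactly 2 times):
  could could though: 2
  could though make: 2
  follow storm could: 2
  storm could could: 2

could could though; could though make; follow storm could; storm could could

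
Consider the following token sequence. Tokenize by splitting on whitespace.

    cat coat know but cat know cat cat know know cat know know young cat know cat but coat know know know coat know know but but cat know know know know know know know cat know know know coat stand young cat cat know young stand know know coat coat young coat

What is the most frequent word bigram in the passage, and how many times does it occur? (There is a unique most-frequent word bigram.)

"know know", 14 times

Bigram frequencies (highest first):
  know know: 14
  cat know: 7
  know cat: 4
  coat know: 3
  know coat: 3
  know but: 2
  … (15 more, each ≤ 2)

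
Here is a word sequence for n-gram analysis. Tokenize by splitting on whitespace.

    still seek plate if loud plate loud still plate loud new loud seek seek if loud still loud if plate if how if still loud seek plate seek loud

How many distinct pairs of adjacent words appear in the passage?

21

29 tokens → 28 bigram windows in total.
Repeated bigrams (each contributes count−1 duplicates):
  if loud: 2
  loud seek: 2
  loud still: 2
  plate if: 2
  plate loud: 2
  seek plate: 2
  still loud: 2
7 duplicate windows → 28 − 7 = 21 distinct.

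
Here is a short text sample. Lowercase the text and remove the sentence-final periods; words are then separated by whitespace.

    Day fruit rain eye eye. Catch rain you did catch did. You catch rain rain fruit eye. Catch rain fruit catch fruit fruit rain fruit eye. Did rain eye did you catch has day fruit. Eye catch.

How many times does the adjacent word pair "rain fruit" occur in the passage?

Scanning the 36 overlapping bigram windows for "rain fruit":
  position 15–16: rain fruit
  position 19–20: rain fruit
  position 24–25: rain fruit

3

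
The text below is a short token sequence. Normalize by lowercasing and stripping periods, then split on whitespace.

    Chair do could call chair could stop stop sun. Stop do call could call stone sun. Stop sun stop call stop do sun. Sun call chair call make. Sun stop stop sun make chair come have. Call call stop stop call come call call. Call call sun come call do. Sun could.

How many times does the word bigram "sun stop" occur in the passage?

Scanning the 51 overlapping bigram windows for "sun stop":
  position 9–10: sun stop
  position 16–17: sun stop
  position 18–19: sun stop
  position 29–30: sun stop

4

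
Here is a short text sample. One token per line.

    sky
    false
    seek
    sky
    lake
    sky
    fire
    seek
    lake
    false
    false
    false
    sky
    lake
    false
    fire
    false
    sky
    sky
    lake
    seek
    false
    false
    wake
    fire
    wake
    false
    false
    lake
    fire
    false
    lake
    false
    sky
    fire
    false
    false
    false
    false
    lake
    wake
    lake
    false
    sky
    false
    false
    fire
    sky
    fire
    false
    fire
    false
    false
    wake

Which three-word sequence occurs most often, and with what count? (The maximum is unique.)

Trigram frequencies (highest first):
  false false false: 3
  false fire false: 2
  false false wake: 2
  false false lake: 2
  lake false sky: 2
  sky fire false: 2
  … (38 more, each ≤ 2)

"false false false", 3 times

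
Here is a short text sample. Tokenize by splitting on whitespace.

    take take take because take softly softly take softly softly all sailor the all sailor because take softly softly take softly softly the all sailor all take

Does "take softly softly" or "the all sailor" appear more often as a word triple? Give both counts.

"take softly softly" (4 vs 2)

"take softly softly": 4 occurrences
"the all sailor": 2 occurrences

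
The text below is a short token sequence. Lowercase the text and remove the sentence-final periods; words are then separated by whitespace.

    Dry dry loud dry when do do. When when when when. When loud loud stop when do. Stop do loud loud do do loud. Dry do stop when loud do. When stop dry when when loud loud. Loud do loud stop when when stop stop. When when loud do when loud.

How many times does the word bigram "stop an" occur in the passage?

0

Scanning the 50 overlapping bigram windows for "stop an":
  (none found)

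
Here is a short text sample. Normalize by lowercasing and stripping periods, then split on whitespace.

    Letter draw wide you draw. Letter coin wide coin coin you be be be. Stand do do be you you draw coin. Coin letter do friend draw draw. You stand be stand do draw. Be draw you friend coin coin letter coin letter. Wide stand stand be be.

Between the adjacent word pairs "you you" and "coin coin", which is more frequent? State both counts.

"coin coin" (3 vs 1)

"you you": 1 occurrence
"coin coin": 3 occurrences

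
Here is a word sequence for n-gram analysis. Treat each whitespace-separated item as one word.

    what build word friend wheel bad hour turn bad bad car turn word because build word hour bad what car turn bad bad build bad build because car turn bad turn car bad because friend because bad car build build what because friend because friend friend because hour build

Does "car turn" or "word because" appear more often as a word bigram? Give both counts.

"car turn": 3 occurrences
"word because": 1 occurrence

"car turn" (3 vs 1)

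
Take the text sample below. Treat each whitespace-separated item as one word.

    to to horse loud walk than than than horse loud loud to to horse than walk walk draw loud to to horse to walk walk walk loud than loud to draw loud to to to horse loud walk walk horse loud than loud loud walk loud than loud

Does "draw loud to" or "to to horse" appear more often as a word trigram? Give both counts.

"to to horse" (4 vs 2)

"draw loud to": 2 occurrences
"to to horse": 4 occurrences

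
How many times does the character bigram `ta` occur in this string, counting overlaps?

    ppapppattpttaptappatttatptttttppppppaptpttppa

3

Sliding a length-2 window over the 45 characters (44 positions):
  position 12–13: ta
  position 15–16: ta
  position 22–23: ta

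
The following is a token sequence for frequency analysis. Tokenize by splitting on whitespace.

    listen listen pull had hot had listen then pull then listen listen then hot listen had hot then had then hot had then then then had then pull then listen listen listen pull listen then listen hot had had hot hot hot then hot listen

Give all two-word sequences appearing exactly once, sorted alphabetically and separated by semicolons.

Bigram counts meeting the condition (exactly once):
  had had: 1
  had listen: 1
  listen had: 1
  listen hot: 1
  pull had: 1
  pull listen: 1

had had; had listen; listen had; listen hot; pull had; pull listen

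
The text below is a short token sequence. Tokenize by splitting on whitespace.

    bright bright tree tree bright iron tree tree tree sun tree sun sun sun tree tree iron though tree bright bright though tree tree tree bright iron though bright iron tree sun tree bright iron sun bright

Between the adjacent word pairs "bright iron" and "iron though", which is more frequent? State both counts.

"bright iron": 4 occurrences
"iron though": 2 occurrences

"bright iron" (4 vs 2)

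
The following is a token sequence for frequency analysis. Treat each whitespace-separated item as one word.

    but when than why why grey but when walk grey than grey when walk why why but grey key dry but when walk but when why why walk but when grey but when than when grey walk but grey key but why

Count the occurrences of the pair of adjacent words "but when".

Scanning the 41 overlapping bigram windows for "but when":
  position 1–2: but when
  position 7–8: but when
  position 21–22: but when
  position 24–25: but when
  position 29–30: but when
  position 32–33: but when

6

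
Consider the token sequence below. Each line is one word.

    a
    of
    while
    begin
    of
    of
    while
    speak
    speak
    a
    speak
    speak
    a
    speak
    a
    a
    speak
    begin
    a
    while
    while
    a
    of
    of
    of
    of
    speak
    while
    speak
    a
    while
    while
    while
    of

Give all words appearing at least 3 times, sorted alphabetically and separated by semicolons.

Unigram counts meeting the condition (at least 3 times):
  a: 8
  of: 8
  speak: 8
  while: 8

a; of; speak; while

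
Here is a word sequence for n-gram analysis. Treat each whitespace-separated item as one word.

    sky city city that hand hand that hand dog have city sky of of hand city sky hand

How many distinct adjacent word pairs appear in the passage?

18 tokens → 17 bigram windows in total.
Repeated bigrams (each contributes count−1 duplicates):
  city sky: 2
  that hand: 2
2 duplicate windows → 17 − 2 = 15 distinct.

15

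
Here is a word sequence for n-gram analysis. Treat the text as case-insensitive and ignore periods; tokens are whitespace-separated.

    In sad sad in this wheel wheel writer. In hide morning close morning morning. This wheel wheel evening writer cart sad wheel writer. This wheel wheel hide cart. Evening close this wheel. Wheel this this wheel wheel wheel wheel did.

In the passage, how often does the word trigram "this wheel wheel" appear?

Scanning the 38 overlapping trigram windows for "this wheel wheel":
  position 5–7: this wheel wheel
  position 15–17: this wheel wheel
  position 24–26: this wheel wheel
  position 31–33: this wheel wheel
  position 35–37: this wheel wheel

5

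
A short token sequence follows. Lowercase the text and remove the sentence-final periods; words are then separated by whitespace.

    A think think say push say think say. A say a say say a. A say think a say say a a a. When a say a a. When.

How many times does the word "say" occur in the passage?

Scanning the 29 tokens for "say":
  position 4: say
  position 6: say
  position 8: say
  position 10: say
  position 12: say
  position 13: say
  position 16: say
  position 19: say
  position 20: say
  position 26: say

10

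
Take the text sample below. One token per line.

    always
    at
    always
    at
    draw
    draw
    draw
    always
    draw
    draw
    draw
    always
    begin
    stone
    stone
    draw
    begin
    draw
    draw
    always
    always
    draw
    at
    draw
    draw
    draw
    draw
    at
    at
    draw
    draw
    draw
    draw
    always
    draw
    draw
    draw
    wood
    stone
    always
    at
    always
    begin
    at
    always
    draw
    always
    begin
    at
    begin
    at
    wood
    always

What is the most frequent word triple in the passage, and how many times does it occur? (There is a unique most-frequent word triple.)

"draw draw draw", 7 times

Trigram frequencies (highest first):
  draw draw draw: 7
  draw draw always: 4
  at draw draw: 3
  always at always: 2
  draw always draw: 2
  always draw draw: 2
  … (29 more, each ≤ 2)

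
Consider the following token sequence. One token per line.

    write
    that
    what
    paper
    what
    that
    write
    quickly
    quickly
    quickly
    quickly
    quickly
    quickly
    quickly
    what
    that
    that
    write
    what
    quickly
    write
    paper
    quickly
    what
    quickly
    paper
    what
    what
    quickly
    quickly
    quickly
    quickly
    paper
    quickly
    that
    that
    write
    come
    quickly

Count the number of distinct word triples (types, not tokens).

30

39 tokens → 37 trigram windows in total.
Repeated trigrams (each contributes count−1 duplicates):
  quickly quickly quickly: 7
  that that write: 2
7 duplicate windows → 37 − 7 = 30 distinct.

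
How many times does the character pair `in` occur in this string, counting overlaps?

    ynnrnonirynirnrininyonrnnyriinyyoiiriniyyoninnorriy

5

Sliding a length-2 window over the 51 characters (50 positions):
  position 16–17: in
  position 18–19: in
  position 29–30: in
  position 37–38: in
  position 44–45: in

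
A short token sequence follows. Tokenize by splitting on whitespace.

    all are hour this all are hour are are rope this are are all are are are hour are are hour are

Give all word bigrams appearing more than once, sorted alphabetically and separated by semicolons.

all are; are are; are hour; hour are

Bigram counts meeting the condition (more than once):
  all are: 3
  are are: 5
  are hour: 4
  hour are: 3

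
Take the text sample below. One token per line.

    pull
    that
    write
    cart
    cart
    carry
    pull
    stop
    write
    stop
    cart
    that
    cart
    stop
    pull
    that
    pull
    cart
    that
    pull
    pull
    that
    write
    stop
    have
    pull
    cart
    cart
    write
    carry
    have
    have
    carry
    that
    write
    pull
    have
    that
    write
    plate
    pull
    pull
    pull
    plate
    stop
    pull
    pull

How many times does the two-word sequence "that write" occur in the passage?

4

Scanning the 46 overlapping bigram windows for "that write":
  position 2–3: that write
  position 22–23: that write
  position 34–35: that write
  position 38–39: that write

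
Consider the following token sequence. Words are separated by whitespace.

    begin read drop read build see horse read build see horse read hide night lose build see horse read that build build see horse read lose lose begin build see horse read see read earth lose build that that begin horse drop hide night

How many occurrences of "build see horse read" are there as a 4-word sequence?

5

Scanning the 41 overlapping 4-gram windows for "build see horse read":
  position 5–8: build see horse read
  position 9–12: build see horse read
  position 16–19: build see horse read
  position 22–25: build see horse read
  position 29–32: build see horse read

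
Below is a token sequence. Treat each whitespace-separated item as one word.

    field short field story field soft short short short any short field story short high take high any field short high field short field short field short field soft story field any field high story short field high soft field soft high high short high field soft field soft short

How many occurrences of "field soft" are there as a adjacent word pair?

5

Scanning the 49 overlapping bigram windows for "field soft":
  position 5–6: field soft
  position 28–29: field soft
  position 40–41: field soft
  position 46–47: field soft
  position 48–49: field soft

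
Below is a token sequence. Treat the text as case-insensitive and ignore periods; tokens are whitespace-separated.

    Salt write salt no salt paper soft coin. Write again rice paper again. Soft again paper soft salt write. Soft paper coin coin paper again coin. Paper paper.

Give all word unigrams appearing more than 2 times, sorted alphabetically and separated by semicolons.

again; coin; paper; salt; soft; write

Unigram counts meeting the condition (more than 2 times):
  again: 4
  coin: 4
  paper: 7
  salt: 4
  soft: 4
  write: 3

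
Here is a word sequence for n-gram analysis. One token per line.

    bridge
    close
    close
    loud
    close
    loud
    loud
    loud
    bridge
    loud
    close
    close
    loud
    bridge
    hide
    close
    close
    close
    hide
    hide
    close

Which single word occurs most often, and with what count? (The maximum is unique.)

Unigram frequencies (highest first):
  close: 9
  loud: 6
  bridge: 3
  hide: 3

"close", 9 times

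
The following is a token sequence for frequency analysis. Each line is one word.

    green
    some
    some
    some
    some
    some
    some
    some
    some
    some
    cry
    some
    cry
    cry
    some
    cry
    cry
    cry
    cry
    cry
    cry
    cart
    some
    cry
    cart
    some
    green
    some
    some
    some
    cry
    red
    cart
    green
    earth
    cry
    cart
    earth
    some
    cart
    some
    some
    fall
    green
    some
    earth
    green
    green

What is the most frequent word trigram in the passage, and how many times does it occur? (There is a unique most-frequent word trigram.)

"some some some", 8 times

Trigram frequencies (highest first):
  some some some: 8
  cry cry cry: 4
  green some some: 2
  some some cry: 2
  cry some cry: 2
  some cry cry: 2
  … (25 more, each ≤ 2)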